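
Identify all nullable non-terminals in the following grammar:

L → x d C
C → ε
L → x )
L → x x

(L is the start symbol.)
A non-terminal is nullable if it can derive ε (the empty string): either it has an ε-production, or it has a production whose right-hand side consists entirely of nullable non-terminals.

ε-productions: C → ε
So C is immediately nullable.
No further non-terminal can be added: every production for the remaining non-terminals contains a terminal or a non-nullable non-terminal.
Nullable = { 'C' }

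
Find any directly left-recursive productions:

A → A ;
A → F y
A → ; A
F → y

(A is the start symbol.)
A → A ;: LEFT RECURSIVE (starts with A)
A → F y: starts with F
A → ; A: starts with ';'
F → y: starts with y

The grammar has direct left recursion on: A.

Answer: Yes, A is left-recursive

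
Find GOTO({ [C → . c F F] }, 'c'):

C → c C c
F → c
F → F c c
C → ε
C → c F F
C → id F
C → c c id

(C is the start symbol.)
{ [C → c . F F], [F → . F c c], [F → . c] }

GOTO(I, 'c') = CLOSURE({ [A → αX.β] : [A → α.Xβ] ∈ I, X = 'c' })

Items with dot before 'c', with the dot advanced:
  [C → . c F F] → [C → c . F F]
Closure of the advanced items:
  [C → c . F F] has the dot before F: add [F → . c], [F → . F c c]

GOTO = { [C → c . F F], [F → . F c c], [F → . c] }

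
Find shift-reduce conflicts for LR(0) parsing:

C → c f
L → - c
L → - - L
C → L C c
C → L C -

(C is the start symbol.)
Augment with C' → C and build the canonical LR(0) collection (I0 = CLOSURE({[C' → . C]}), then GOTO on every symbol after a dot until no new states appear). It has 12 states:
  I0: { [C → . L C -], [C → . L C c], [C → . c f], [C' → . C], [L → . - - L], [L → . - c] }  — shift
  I1: { [L → - . - L], [L → - . c] }  — shift
  I2: { [C' → C .] }  — accept
  I3: { [C → . L C -], [C → . L C c], [C → . c f], [C → L . C -], [C → L . C c], [L → . - - L], [L → . - c] }  — shift
  I4: { [C → c . f] }  — shift
  I5: { [C → c f .] }  — reduce
  I6: { [C → L C . -], [C → L C . c] }  — shift
  I7: { [C → L C - .] }  — reduce
  I8: { [C → L C c .] }  — reduce
  I9: { [L → - - . L], [L → . - - L], [L → . - c] }  — shift
  I10: { [L → - c .] }  — reduce
  I11: { [L → - - L .] }  — reduce

No state contains both a complete item and a shift item.

Answer: No shift-reduce conflicts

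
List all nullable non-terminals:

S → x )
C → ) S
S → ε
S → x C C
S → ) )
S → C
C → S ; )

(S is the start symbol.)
A non-terminal is nullable if it can derive ε (the empty string): either it has an ε-production, or it has a production whose right-hand side consists entirely of nullable non-terminals.

ε-productions: S → ε
So S is immediately nullable.
No further non-terminal can be added: every production for the remaining non-terminals contains a terminal or a non-nullable non-terminal.
Nullable = { 'S' }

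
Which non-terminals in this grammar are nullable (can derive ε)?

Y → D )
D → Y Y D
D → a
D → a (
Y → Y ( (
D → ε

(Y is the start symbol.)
A non-terminal is nullable if it can derive ε (the empty string): either it has an ε-production, or it has a production whose right-hand side consists entirely of nullable non-terminals.

ε-productions: D → ε
So D is immediately nullable.
No further non-terminal can be added: every production for the remaining non-terminals contains a terminal or a non-nullable non-terminal.
Nullable = { 'D' }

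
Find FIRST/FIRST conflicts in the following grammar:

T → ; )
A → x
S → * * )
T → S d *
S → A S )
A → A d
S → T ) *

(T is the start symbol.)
FIRST sets of the non-terminals at (or reachable through a nullable prefix from) the front of some alternative:
  FIRST(S) = { '*', ';', 'x' }
  FIRST(A) = { 'x' }
  FIRST(T) = { '*', ';', 'x' }

Productions for T:
  T → ; ): FIRST = { ';' }
  T → S d *: FIRST = { '*', ';', 'x' }
Productions for A:
  A → x: FIRST = { 'x' }
  A → A d: FIRST = { 'x' }
Productions for S:
  S → * * ): FIRST = { '*' }
  S → A S ): FIRST = { 'x' }
  S → T ) *: FIRST = { '*', ';', 'x' }

Conflict for T: T → ; ) and T → S d *
  Overlap: { ';' }
Conflict for A: A → x and A → A d
  Overlap: { 'x' }
Conflict for S: S → * * ) and S → T ) *
  Overlap: { '*' }
Conflict for S: S → A S ) and S → T ) *
  Overlap: { 'x' }

Answer: Yes. T → ';' ')' / T → S d '*' on { ';' }; A → x / A → A d on { 'x' }; S → '*' '*' ')' / S → T ')' '*' on { '*' }; S → A S ')' / S → T ')' '*' on { 'x' }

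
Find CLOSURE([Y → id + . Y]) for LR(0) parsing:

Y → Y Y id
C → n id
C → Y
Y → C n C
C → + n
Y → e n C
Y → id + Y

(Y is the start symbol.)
{ [C → . + n], [C → . Y], [C → . n id], [Y → . C n C], [Y → . Y Y id], [Y → . e n C], [Y → . id + Y], [Y → id + . Y] }

To compute CLOSURE, for each item [A → α.Bβ] where B is a non-terminal, add [B → .γ] for all productions B → γ; repeat for the newly added items until nothing changes.

Start with: [Y → id + . Y]
  [Y → id + . Y] has the dot before Y: add [Y → . Y Y id], [Y → . C n C], [Y → . e n C], [Y → . id + Y]
  [Y → . C n C] has the dot before C: add [C → . n id], [C → . Y], [C → . + n]
No further items can be added.

CLOSURE = { [C → . + n], [C → . Y], [C → . n id], [Y → . C n C], [Y → . Y Y id], [Y → . e n C], [Y → . id + Y], [Y → id + . Y] }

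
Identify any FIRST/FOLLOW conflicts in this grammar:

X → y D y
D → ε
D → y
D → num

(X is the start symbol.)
A FIRST/FOLLOW conflict occurs when a non-terminal N has a nullable alternative N → β (β ⇒* ε) and another alternative N → α with FIRST(α) ∩ FOLLOW(N) ≠ ∅: on such a lookahead the parser cannot decide between expanding α and letting N vanish via β.

Nullable non-terminals: D.

D: nullable alternative(s) D → ε; FOLLOW(D) = { 'y' }
  D → ε: FIRST \ {ε} = { } — this is the only nullable alternative, skip
  D → y: FIRST \ {ε} = { 'y' } — overlaps FOLLOW(D) on { 'y' }: CONFLICT
  D → num: FIRST \ {ε} = { 'num' } — disjoint from FOLLOW(D)

X has no nullable alternative, so no FIRST/FOLLOW check is needed there.

So the grammar has 1 FIRST/FOLLOW conflict (marked CONFLICT above).

Answer: Yes. D → y with FOLLOW(D) on { 'y' }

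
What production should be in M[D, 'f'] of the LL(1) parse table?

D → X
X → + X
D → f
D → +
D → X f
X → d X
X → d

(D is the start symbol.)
D → f

To find M[D, 'f'], we find productions for D where 'f' is in the predict set (PREDICT(N → α) = (FIRST(α) \ {ε}) ∪ (FOLLOW(N) if α ⇒* ε)).

Relevant sets:
  FIRST(X) = { '+', 'd' }

D → X: PREDICT = { '+', 'd' }
D → f: PREDICT = { 'f' }
  'f' is in predict set, so this production goes in M[D, 'f']
D → +: PREDICT = { '+' }
D → X f: PREDICT = { '+', 'd' }

M[D, 'f'] = D → f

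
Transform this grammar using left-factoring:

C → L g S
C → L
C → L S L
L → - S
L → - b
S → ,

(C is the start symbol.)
Left-factoring transforms A → αβ₁ | αβ₂ into A → αA' and A' → β₁ | β₂
(α is the longest common prefix among the alternatives). Repeat until
no nonterminal has two alternatives with a common prefix.

Round 1: C has alternatives sharing prefix 'L'. Introduce C': C → L C'
  Add: C' → g S
  Add: C' → ε
  Add: C' → S L

Round 2: L has alternatives sharing prefix '-'. Introduce L': L → - L'
  Add: L' → S
  Add: L' → b

No remaining common prefixes — done.

Resulting grammar:
C → L C'
C' → g S
C' → ε
C' → S L
L → - L'
L' → S
L' → b
S → ,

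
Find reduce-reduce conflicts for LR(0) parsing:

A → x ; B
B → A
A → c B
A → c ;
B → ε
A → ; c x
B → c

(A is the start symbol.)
Yes — I8: [B → .] vs [B → c .]

Augment with A' → A and build the canonical LR(0) collection (I0 = CLOSURE({[A' → . A]}), then GOTO on every symbol after a dot until no new states appear). It has 13 states:
  I0: { [A → . ; c x], [A → . c ;], [A → . c B], [A → . x ; B], [A' → . A] }  — shift
  I1: { [A → ; . c x] }  — shift
  I2: { [A' → A .] }  — accept
  I3: { [A → . ; c x], [A → . c ;], [A → . c B], [A → . x ; B], [A → c . ;], [A → c . B], [B → . A], [B → . c], [B → .] }  — shift, reduce
  I4: { [A → x . ; B] }  — shift
  I5: { [A → . ; c x], [A → . c ;], [A → . c B], [A → . x ; B], [A → x ; . B], [B → . A], [B → . c], [B → .] }  — shift, reduce
  I6: { [B → A .] }  — reduce
  I7: { [A → x ; B .] }  — reduce
  I8: { [A → . ; c x], [A → . c ;], [A → . c B], [A → . x ; B], [A → c . ;], [A → c . B], [B → . A], [B → . c], [B → .], [B → c .] }  — shift, 2 reduces
  I9: { [A → ; . c x], [A → c ; .] }  — shift, reduce
  I10: { [A → c B .] }  — reduce
  I11: { [A → ; c . x] }  — shift
  I12: { [A → ; c x .] }  — reduce

I8 contains complete items [B → .], [B → c .] — reduce-reduce conflict.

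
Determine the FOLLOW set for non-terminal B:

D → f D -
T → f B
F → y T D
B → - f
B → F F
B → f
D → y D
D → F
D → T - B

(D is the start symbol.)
{ $, '-', 'f', 'y' }

To compute FOLLOW(B), find every occurrence of B on a right-hand side N → α B β: add FIRST(β) \ {ε}, and if β is empty or nullable also add FOLLOW(N). Iterate to a fixed point.

In T → f B: B is at the end, add FOLLOW(T)
In D → T - B: B is at the end, add FOLLOW(D)

The FOLLOW sets referred to above (computed the same way, to a fixed point):
  FOLLOW(T) = { '-', 'f', 'y' }
  FOLLOW(D) = { $, '-', 'f', 'y' }

Taking the union: FOLLOW(B) = { $, '-', 'f', 'y' }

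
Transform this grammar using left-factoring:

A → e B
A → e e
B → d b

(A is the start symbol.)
Left-factoring transforms A → αβ₁ | αβ₂ into A → αA' and A' → β₁ | β₂
(α is the longest common prefix among the alternatives). Repeat until
no nonterminal has two alternatives with a common prefix.

Round 1: A has alternatives sharing prefix 'e'. Introduce A': A → e A'
  Add: A' → B
  Add: A' → e

No remaining common prefixes — done.

Resulting grammar:
A → e A'
A' → B
A' → e
B → d b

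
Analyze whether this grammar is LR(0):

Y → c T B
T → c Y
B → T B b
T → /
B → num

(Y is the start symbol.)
Yes, the grammar is LR(0)

A grammar is LR(0) if no state in the canonical LR(0) collection has:
  - both a shift item (dot before a terminal) and a complete item (shift-reduce conflict), or
  - two or more complete items (reduce-reduce conflict; the accept item [Y' → Y .] counts as a complete item here).

Augment with Y' → Y and build the canonical LR(0) collection (I0 = CLOSURE({[Y' → . Y]}), then GOTO on every symbol after a dot until no new states appear). It has 12 states:
  I0: { [Y → . c T B], [Y' → . Y] }  — shift
  I1: { [Y' → Y .] }  — accept
  I2: { [T → . /], [T → . c Y], [Y → c . T B] }  — shift
  I3: { [T → / .] }  — reduce
  I4: { [B → . T B b], [B → . num], [T → . /], [T → . c Y], [Y → c T . B] }  — shift
  I5: { [T → c . Y], [Y → . c T B] }  — shift
  I6: { [T → c Y .] }  — reduce
  I7: { [Y → c T B .] }  — reduce
  I8: { [B → . T B b], [B → . num], [B → T . B b], [T → . /], [T → . c Y] }  — shift
  I9: { [B → num .] }  — reduce
  I10: { [B → T B . b] }  — shift
  I11: { [B → T B b .] }  — reduce

Every state is either a pure shift/goto state or contains exactly one complete item and nothing to shift — no conflicts. The grammar is LR(0).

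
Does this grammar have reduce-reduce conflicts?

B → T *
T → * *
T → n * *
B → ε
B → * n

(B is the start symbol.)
A reduce-reduce conflict occurs when an LR(0) state has two complete items [A → α .] and [B → β .] — both call for a reduction, and with no lookahead the parser cannot choose between them.

Augment with B' → B and build the canonical LR(0) collection (I0 = CLOSURE({[B' → . B]}), then GOTO on every symbol after a dot until no new states appear). It has 10 states:
  I0: { [B → . * n], [B → . T *], [B → .], [B' → . B], [T → . * *], [T → . n * *] }  — shift, reduce
  I1: { [B → * . n], [T → * . *] }  — shift
  I2: { [B' → B .] }  — accept
  I3: { [B → T . *] }  — shift
  I4: { [T → n . * *] }  — shift
  I5: { [T → n * . *] }  — shift
  I6: { [T → n * * .] }  — reduce
  I7: { [B → T * .] }  — reduce
  I8: { [T → * * .] }  — reduce
  I9: { [B → * n .] }  — reduce

No state contains more than one complete item.

Answer: No reduce-reduce conflicts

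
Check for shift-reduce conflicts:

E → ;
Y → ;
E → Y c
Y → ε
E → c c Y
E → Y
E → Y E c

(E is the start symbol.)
Augment with E' → E and build the canonical LR(0) collection (I0 = CLOSURE({[E' → . E]}), then GOTO on every symbol after a dot until no new states appear). It has 11 states:
  I0: { [E → . ;], [E → . Y E c], [E → . Y c], [E → . Y], [E → . c c Y], [E' → . E], [Y → . ;], [Y → .] }  — shift, reduce
  I1: { [E → ; .], [Y → ; .] }  — 2 reduces
  I2: { [E' → E .] }  — accept
  I3: { [E → . ;], [E → . Y E c], [E → . Y c], [E → . Y], [E → . c c Y], [E → Y . E c], [E → Y . c], [E → Y .], [Y → . ;], [Y → .] }  — shift, 2 reduces
  I4: { [E → c . c Y] }  — shift
  I5: { [E → c c . Y], [Y → . ;], [Y → .] }  — shift, reduce
  I6: { [Y → ; .] }  — reduce
  I7: { [E → c c Y .] }  — reduce
  I8: { [E → Y E . c] }  — shift
  I9: { [E → Y c .], [E → c . c Y] }  — shift, reduce
  I10: { [E → Y E c .] }  — reduce

I0 contains reduce item [Y → .] and shift items [E → . ;], [E → . c c Y], [Y → . ;] — shift-reduce conflict.
I3 contains reduce items [E → Y .], [Y → .] and shift items [E → . ;], [E → Y . c], [E → . c c Y], [Y → . ;] — shift-reduce conflict.
I5 contains reduce item [Y → .] and shift item [Y → . ;] — shift-reduce conflict.
I9 contains reduce item [E → Y c .] and shift item [E → c . c Y] — shift-reduce conflict.

Answer: Yes — I0: [Y → .] vs [E → . ;]; I3: [E → Y .] vs [E → . ;]; I5: [Y → .] vs [Y → . ;]; I9: [E → Y c .] vs [E → c . c Y]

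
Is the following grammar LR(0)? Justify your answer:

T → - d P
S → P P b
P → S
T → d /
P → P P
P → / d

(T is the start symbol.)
Augment with T' → T and build the canonical LR(0) collection (I0 = CLOSURE({[T' → . T]}), then GOTO on every symbol after a dot until no new states appear). It has 12 states:
  I0: { [T → . - d P], [T → . d /], [T' → . T] }  — shift
  I1: { [T → - . d P] }  — shift
  I2: { [T' → T .] }  — accept
  I3: { [T → d . /] }  — shift
  I4: { [T → d / .] }  — reduce
  I5: { [P → . / d], [P → . P P], [P → . S], [S → . P P b], [T → - d . P] }  — shift
  I6: { [P → / . d] }  — shift
  I7: { [P → . / d], [P → . P P], [P → . S], [P → P . P], [S → . P P b], [S → P . P b], [T → - d P .] }  — shift, reduce
  I8: { [P → S .] }  — reduce
  I9: { [P → . / d], [P → . P P], [P → . S], [P → P . P], [P → P P .], [S → . P P b], [S → P . P b], [S → P P . b] }  — shift, reduce
  I10: { [S → P P b .] }  — reduce
  I11: { [P → / d .] }  — reduce

Conflict in state I7:
  Shift-reduce conflict between [T → - d P .] and [P → . / d]
So the grammar is NOT LR(0).

Answer: No. Shift-reduce conflict between [T → - d P .] and [P → . / d]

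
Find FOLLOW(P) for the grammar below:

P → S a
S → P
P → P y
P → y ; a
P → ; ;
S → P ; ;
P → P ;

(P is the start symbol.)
To compute FOLLOW(P), find every occurrence of P on a right-hand side N → α P β: add FIRST(β) \ {ε}, and if β is empty or nullable also add FOLLOW(N). Iterate to a fixed point.

P is the start symbol, so $ ∈ FOLLOW(P).
In S → P: P is at the end, add FOLLOW(S)
In P → P y: P is followed by y, add FIRST(y) \ {ε} = { 'y' }
In S → P ; ;: P is followed by ';' ';', add FIRST(';' ';') \ {ε} = { ';' }
In P → P ;: P is followed by ';', add FIRST(';') \ {ε} = { ';' }

The FOLLOW sets referred to above (computed the same way, to a fixed point):
  FOLLOW(S) = { 'a' }

Taking the union: FOLLOW(P) = { $, ';', 'a', 'y' }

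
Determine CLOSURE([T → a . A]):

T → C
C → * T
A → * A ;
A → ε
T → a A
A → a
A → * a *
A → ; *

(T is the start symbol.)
To compute CLOSURE, for each item [A → α.Bβ] where B is a non-terminal, add [B → .γ] for all productions B → γ; repeat for the newly added items until nothing changes.

Start with: [T → a . A]
  [T → a . A] has the dot before A: add [A → . * A ;], [A → .], [A → . a], [A → . * a *], [A → . ; *]
No further items can be added.

CLOSURE = { [A → . * A ;], [A → . * a *], [A → . ; *], [A → . a], [A → .], [T → a . A] }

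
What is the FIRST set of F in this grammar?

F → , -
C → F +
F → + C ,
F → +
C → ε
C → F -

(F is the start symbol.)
{ '+', ',' }

To compute FIRST(F), examine every production with F on the left-hand side, reading each right-hand side left to right until a non-nullable symbol is reached.

From F → , -:
  - ',' is a terminal: add ',' and stop
From F → + C ,:
  - '+' is a terminal: add '+' and stop
From F → +:
  - '+' is a terminal: add '+' and stop

Collecting: FIRST(F) = { '+', ',' }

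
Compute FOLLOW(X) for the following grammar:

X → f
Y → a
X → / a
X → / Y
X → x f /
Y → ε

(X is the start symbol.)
To compute FOLLOW(X), find every occurrence of X on a right-hand side N → α X β: add FIRST(β) \ {ε}, and if β is empty or nullable also add FOLLOW(N). Iterate to a fixed point.

X is the start symbol, so $ ∈ FOLLOW(X).
X does not occur on any right-hand side.

Taking the union: FOLLOW(X) = { $ }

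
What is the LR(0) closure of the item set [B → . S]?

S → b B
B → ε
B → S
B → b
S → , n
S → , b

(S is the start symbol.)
{ [B → . S], [S → . , b], [S → . , n], [S → . b B] }

Start with: [B → . S]
  [B → . S] has the dot before S: add [S → . b B], [S → . , n], [S → . , b]
No further items can be added.

CLOSURE = { [B → . S], [S → . , b], [S → . , n], [S → . b B] }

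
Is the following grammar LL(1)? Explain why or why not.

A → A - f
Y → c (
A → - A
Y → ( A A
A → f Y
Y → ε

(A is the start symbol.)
No. Predict set conflict for A: { '-' }

A grammar is LL(1) if for each non-terminal N with multiple productions, the predict sets of those productions are pairwise disjoint, where PREDICT(N → α) = (FIRST(α) \ {ε}) ∪ (FOLLOW(N) if α ⇒* ε).

Relevant sets:
  FIRST(A) = { '-', 'f' }
  FOLLOW(Y) = { $, '-', 'f' }

For A:
  PREDICT(A → A '-' f) = { '-', 'f' }
  PREDICT(A → '-' A) = { '-' }
  PREDICT(A → f Y) = { 'f' }
For Y:
  PREDICT(Y → c '(') = { 'c' }
  PREDICT(Y → '(' A A) = { '(' }
  PREDICT(Y → ε) = { $, '-', 'f' }

Conflict found: Predict set conflict for A: { '-' }
The grammar is NOT LL(1).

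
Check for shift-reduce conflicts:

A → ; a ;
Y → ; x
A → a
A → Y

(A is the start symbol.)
No shift-reduce conflicts

Augment with A' → A and build the canonical LR(0) collection (I0 = CLOSURE({[A' → . A]}), then GOTO on every symbol after a dot until no new states appear). It has 8 states:
  I0: { [A → . ; a ;], [A → . Y], [A → . a], [A' → . A], [Y → . ; x] }  — shift
  I1: { [A → ; . a ;], [Y → ; . x] }  — shift
  I2: { [A' → A .] }  — accept
  I3: { [A → Y .] }  — reduce
  I4: { [A → a .] }  — reduce
  I5: { [A → ; a . ;] }  — shift
  I6: { [Y → ; x .] }  — reduce
  I7: { [A → ; a ; .] }  — reduce

No state contains both a complete item and a shift item.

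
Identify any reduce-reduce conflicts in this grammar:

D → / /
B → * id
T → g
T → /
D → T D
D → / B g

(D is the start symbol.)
Augment with D' → D and build the canonical LR(0) collection (I0 = CLOSURE({[D' → . D]}), then GOTO on every symbol after a dot until no new states appear). It has 11 states:
  I0: { [D → . / /], [D → . / B g], [D → . T D], [D' → . D], [T → . /], [T → . g] }  — shift
  I1: { [B → . * id], [D → / . /], [D → / . B g], [T → / .] }  — shift, reduce
  I2: { [D' → D .] }  — accept
  I3: { [D → . / /], [D → . / B g], [D → . T D], [D → T . D], [T → . /], [T → . g] }  — shift
  I4: { [T → g .] }  — reduce
  I5: { [D → T D .] }  — reduce
  I6: { [B → * . id] }  — shift
  I7: { [D → / / .] }  — reduce
  I8: { [D → / B . g] }  — shift
  I9: { [D → / B g .] }  — reduce
  I10: { [B → * id .] }  — reduce

No state contains more than one complete item.

Answer: No reduce-reduce conflicts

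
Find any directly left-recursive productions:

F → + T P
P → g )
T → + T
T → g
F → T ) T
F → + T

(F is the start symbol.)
No direct left recursion

Direct left recursion occurs when N → N α for some non-terminal N (the right-hand side begins with the left-hand side itself).

F → + T P: starts with '+'
P → g ): starts with g
T → + T: starts with '+'
T → g: starts with g
F → T ) T: starts with T
F → + T: starts with '+'

No direct left recursion found.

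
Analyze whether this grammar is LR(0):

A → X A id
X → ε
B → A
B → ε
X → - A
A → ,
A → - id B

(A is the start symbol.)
No. Shift-reduce conflict between [X → .] and [A → . ,]

A grammar is LR(0) if no state in the canonical LR(0) collection has:
  - both a shift item (dot before a terminal) and a complete item (shift-reduce conflict), or
  - two or more complete items (reduce-reduce conflict; the accept item [A' → A .] counts as a complete item here).

Augment with A' → A and build the canonical LR(0) collection (I0 = CLOSURE({[A' → . A]}), then GOTO on every symbol after a dot until no new states appear). It has 11 states:
  I0: { [A → . ,], [A → . - id B], [A → . X A id], [A' → . A], [X → . - A], [X → .] }  — shift, reduce
  I1: { [A → , .] }  — reduce
  I2: { [A → - . id B], [A → . ,], [A → . - id B], [A → . X A id], [X → - . A], [X → . - A], [X → .] }  — shift, reduce
  I3: { [A' → A .] }  — accept
  I4: { [A → . ,], [A → . - id B], [A → . X A id], [A → X . A id], [X → . - A], [X → .] }  — shift, reduce
  I5: { [A → X A . id] }  — shift
  I6: { [A → X A id .] }  — reduce
  I7: { [X → - A .] }  — reduce
  I8: { [A → - id . B], [A → . ,], [A → . - id B], [A → . X A id], [B → . A], [B → .], [X → . - A], [X → .] }  — shift, 2 reduces
  I9: { [B → A .] }  — reduce
  I10: { [A → - id B .] }  — reduce

Conflict in state I0:
  Shift-reduce conflict between [X → .] and [A → . ,]
So the grammar is NOT LR(0).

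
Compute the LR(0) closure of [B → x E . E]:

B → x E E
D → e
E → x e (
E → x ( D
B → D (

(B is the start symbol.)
{ [B → x E . E], [E → . x ( D], [E → . x e (] }

To compute CLOSURE, for each item [A → α.Bβ] where B is a non-terminal, add [B → .γ] for all productions B → γ; repeat for the newly added items until nothing changes.

Start with: [B → x E . E]
  [B → x E . E] has the dot before E: add [E → . x e (], [E → . x ( D]
No further items can be added.

CLOSURE = { [B → x E . E], [E → . x ( D], [E → . x e (] }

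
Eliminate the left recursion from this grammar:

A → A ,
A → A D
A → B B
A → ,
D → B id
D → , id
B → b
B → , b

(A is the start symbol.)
A is directly left-recursive. The standard transformation for
  A → A α₁ | ... | A α_m | β₁ | ... | β_n
is
  A  → β₁ A' | ... | β_n A'
  A' → α₁ A' | ... | α_m A' | ε

A → B B becomes A → B B A'
A → , becomes A → , A'
A → A , becomes A' → , A'
A → A D becomes A' → D A'
Add A' → ε

Productions for other non-terminals are unchanged:
  D → B id
  D → , id
  B → b
  B → , b

Resulting grammar:
A → B B A'
A → , A'
A' → , A'
A' → D A'
A' → ε
D → B id
D → , id
B → b
B → , b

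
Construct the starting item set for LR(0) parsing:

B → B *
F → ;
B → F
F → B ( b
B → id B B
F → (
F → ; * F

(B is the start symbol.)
{ [B → . B *], [B → . F], [B → . id B B], [B' → . B], [F → . (], [F → . ; * F], [F → . ;], [F → . B ( b] }

First, augment the grammar with B' → B
I₀ = CLOSURE({ [B' → . B] }):
  [B' → . B] has the dot before B: add [B → . B *], [B → . F], [B → . id B B]
  [B → . F] has the dot before F: add [F → . ;], [F → . B ( b], [F → . (], [F → . ; * F]
No further items can be added.

I₀ = { [B → . B *], [B → . F], [B → . id B B], [B' → . B], [F → . (], [F → . ; * F], [F → . ;], [F → . B ( b] }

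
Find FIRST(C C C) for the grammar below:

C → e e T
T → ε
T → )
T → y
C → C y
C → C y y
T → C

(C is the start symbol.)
FIRST sets of the non-terminals involved (from the grammar, by fixed-point iteration):
  FIRST(C) = { 'e' }

To compute FIRST(C C C), process the symbols left to right:
Symbol C is a non-terminal. Add FIRST(C) \ {ε} = { 'e' }
C is not nullable (ε ∉ FIRST(C)), so stop here.
FIRST(C C C) = { 'e' }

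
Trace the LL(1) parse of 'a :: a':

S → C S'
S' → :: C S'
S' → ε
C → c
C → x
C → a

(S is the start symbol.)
LL(1) parsing maintains a stack (initially the start symbol over $) and the input. At each step: if the stack top is a terminal, match it against the current input token; if it is a non-terminal N, replace it with the RHS of M[N, lookahead] (the unique production whose predict set contains the lookahead).

Stack is shown with the top on the left.

Stack      Input     Action
---------------------------
S $        a :: a $  output S → C S'
C S' $     a :: a $  output C → a
a S' $     a :: a $  match 'a'
S' $       :: a $    output S' → :: C S'
:: C S' $  :: a $    match '::'
C S' $     a $       output C → a
a S' $     a $       match 'a'
S' $       $         output S' → ε
$          $         accept

The string is accepted.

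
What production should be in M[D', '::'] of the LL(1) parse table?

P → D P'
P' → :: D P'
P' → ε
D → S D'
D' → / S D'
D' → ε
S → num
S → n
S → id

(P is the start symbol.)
D' → ε

To find M[D', '::'], we find productions for D' where '::' is in the predict set (PREDICT(N → α) = (FIRST(α) \ {ε}) ∪ (FOLLOW(N) if α ⇒* ε)).

Relevant sets:
  FOLLOW(D') = { $, '::' }

D' → / S D': PREDICT = { '/' }
D' → ε: PREDICT = { $, '::' }
  '::' is in predict set, so this production goes in M[D', '::']

M[D', '::'] = D' → ε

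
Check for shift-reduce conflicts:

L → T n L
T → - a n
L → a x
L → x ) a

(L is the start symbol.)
A shift-reduce conflict occurs when an LR(0) state has both:
  - a complete (reduce) item [A → α .] (dot at the end), and
  - a shift item [B → β . c γ] (dot before a terminal).

Augment with L' → L and build the canonical LR(0) collection (I0 = CLOSURE({[L' → . L]}), then GOTO on every symbol after a dot until no new states appear). It has 13 states:
  I0: { [L → . T n L], [L → . a x], [L → . x ) a], [L' → . L], [T → . - a n] }  — shift
  I1: { [T → - . a n] }  — shift
  I2: { [L' → L .] }  — accept
  I3: { [L → T . n L] }  — shift
  I4: { [L → a . x] }  — shift
  I5: { [L → x . ) a] }  — shift
  I6: { [L → x ) . a] }  — shift
  I7: { [L → x ) a .] }  — reduce
  I8: { [L → a x .] }  — reduce
  I9: { [L → . T n L], [L → . a x], [L → . x ) a], [L → T n . L], [T → . - a n] }  — shift
  I10: { [L → T n L .] }  — reduce
  I11: { [T → - a . n] }  — shift
  I12: { [T → - a n .] }  — reduce

No state contains both a complete item and a shift item.

Answer: No shift-reduce conflicts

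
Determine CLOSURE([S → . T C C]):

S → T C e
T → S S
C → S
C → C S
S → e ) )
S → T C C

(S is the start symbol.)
{ [S → . T C C], [S → . T C e], [S → . e ) )], [T → . S S] }

Start with: [S → . T C C]
  [S → . T C C] has the dot before T: add [T → . S S]
  [T → . S S] has the dot before S: add [S → . T C e], [S → . e ) )]
No further items can be added.

CLOSURE = { [S → . T C C], [S → . T C e], [S → . e ) )], [T → . S S] }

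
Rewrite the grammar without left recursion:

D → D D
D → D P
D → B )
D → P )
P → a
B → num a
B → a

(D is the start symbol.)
D → B ) D'
D → P ) D'
D' → D D'
D' → P D'
D' → ε
P → a
B → num a
B → a

D is directly left-recursive. The standard transformation for
  A → A α₁ | ... | A α_m | β₁ | ... | β_n
is
  A  → β₁ A' | ... | β_n A'
  A' → α₁ A' | ... | α_m A' | ε

D → B ) becomes D → B ) D'
D → P ) becomes D → P ) D'
D → D D becomes D' → D D'
D → D P becomes D' → P D'
Add D' → ε

Productions for other non-terminals are unchanged:
  P → a
  B → num a
  B → a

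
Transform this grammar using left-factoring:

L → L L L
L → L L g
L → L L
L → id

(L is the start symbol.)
L → L L L'
L' → L
L' → g
L' → ε
L → id

Left-factoring transforms A → αβ₁ | αβ₂ into A → αA' and A' → β₁ | β₂
(α is the longest common prefix among the alternatives). Repeat until
no nonterminal has two alternatives with a common prefix.

Round 1: L has alternatives sharing prefix 'L L'. Introduce L': L → L L L'
  Add: L' → L
  Add: L' → g
  Add: L' → ε

No remaining common prefixes — done.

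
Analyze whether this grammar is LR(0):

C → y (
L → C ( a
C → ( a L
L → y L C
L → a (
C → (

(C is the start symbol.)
Augment with C' → C and build the canonical LR(0) collection (I0 = CLOSURE({[C' → . C]}), then GOTO on every symbol after a dot until no new states appear). It has 16 states:
  I0: { [C → . ( a L], [C → . (], [C → . y (], [C' → . C] }  — shift
  I1: { [C → ( . a L], [C → ( .] }  — shift, reduce
  I2: { [C' → C .] }  — accept
  I3: { [C → y . (] }  — shift
  I4: { [C → y ( .] }  — reduce
  I5: { [C → ( a . L], [C → . ( a L], [C → . (], [C → . y (], [L → . C ( a], [L → . a (], [L → . y L C] }  — shift
  I6: { [L → C . ( a] }  — shift
  I7: { [C → ( a L .] }  — reduce
  I8: { [L → a . (] }  — shift
  I9: { [C → . ( a L], [C → . (], [C → . y (], [C → y . (], [L → . C ( a], [L → . a (], [L → . y L C], [L → y . L C] }  — shift
  I10: { [C → ( . a L], [C → ( .], [C → y ( .] }  — shift, 2 reduces
  I11: { [C → . ( a L], [C → . (], [C → . y (], [L → y L . C] }  — shift
  I12: { [L → y L C .] }  — reduce
  I13: { [L → a ( .] }  — reduce
  I14: { [L → C ( . a] }  — shift
  I15: { [L → C ( a .] }  — reduce

Conflict in state I1:
  Shift-reduce conflict between [C → ( .] and [C → ( . a L]
So the grammar is NOT LR(0).

Answer: No. Shift-reduce conflict between [C → ( .] and [C → ( . a L]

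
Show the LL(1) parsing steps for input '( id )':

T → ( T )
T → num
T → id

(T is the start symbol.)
LL(1) parsing maintains a stack (initially the start symbol over $) and the input. At each step: if the stack top is a terminal, match it against the current input token; if it is a non-terminal N, replace it with the RHS of M[N, lookahead] (the unique production whose predict set contains the lookahead).

Stack is shown with the top on the left.

Stack    Input     Action
-------------------------
T $      ( id ) $  output T → ( T )
( T ) $  ( id ) $  match '('
T ) $    id ) $    output T → id
id ) $   id ) $    match 'id'
) $      ) $       match ')'
$        $         accept

The string is accepted.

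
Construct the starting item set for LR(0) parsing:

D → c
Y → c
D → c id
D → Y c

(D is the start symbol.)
{ [D → . Y c], [D → . c id], [D → . c], [D' → . D], [Y → . c] }

First, augment the grammar with D' → D
I₀ = CLOSURE({ [D' → . D] }):
  [D' → . D] has the dot before D: add [D → . c], [D → . c id], [D → . Y c]
  [D → . Y c] has the dot before Y: add [Y → . c]
No further items can be added.

I₀ = { [D → . Y c], [D → . c id], [D → . c], [D' → . D], [Y → . c] }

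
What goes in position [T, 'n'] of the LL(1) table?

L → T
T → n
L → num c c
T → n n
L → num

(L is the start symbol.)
To find M[T, 'n'], we find productions for T where 'n' is in the predict set (PREDICT(N → α) = (FIRST(α) \ {ε}) ∪ (FOLLOW(N) if α ⇒* ε)).

T → n: PREDICT = { 'n' }
  'n' is in predict set, so this production goes in M[T, 'n']
T → n n: PREDICT = { 'n' }
  'n' is in predict set, so this production goes in M[T, 'n']

M[T, 'n'] = T → n, T → n n  (a multiply-defined cell — the grammar is not LL(1))

Answer: T → n, T → n n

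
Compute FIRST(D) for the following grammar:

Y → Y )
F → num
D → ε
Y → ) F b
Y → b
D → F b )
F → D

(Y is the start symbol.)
To compute FIRST(D), examine every production with D on the left-hand side, reading each right-hand side left to right until a non-nullable symbol is reached.

FIRST sets of the other non-terminals involved (by the same procedure, iterated to a fixed point):
  FIRST(F) = { 'b', 'num', ε }

From D → ε:
  - ε-production, so ε ∈ FIRST(D)
From D → F b ):
  - F is a non-terminal: add FIRST(F) \ {ε} = { 'b', 'num' }
    F is nullable, so continue to the next symbol
  - b is a terminal: add 'b' and stop

Collecting: FIRST(D) = { 'b', 'num', ε }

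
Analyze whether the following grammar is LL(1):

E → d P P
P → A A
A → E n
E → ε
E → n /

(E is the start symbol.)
A grammar is LL(1) if for each non-terminal N with multiple productions, the predict sets of those productions are pairwise disjoint, where PREDICT(N → α) = (FIRST(α) \ {ε}) ∪ (FOLLOW(N) if α ⇒* ε).

Relevant sets:
  FOLLOW(E) = { $, 'n' }

For E:
  PREDICT(E → d P P) = { 'd' }
  PREDICT(E → ε) = { $, 'n' }
  PREDICT(E → n '/') = { 'n' }
P, A have a single production, so nothing to check there.

Conflict found: Predict set conflict for E: { 'n' }
The grammar is NOT LL(1).

Answer: No. Predict set conflict for E: { 'n' }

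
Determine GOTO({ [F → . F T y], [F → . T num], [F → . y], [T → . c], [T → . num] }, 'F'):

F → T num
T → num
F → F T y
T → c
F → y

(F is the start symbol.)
GOTO(I, 'F') = CLOSURE({ [A → αX.β] : [A → α.Xβ] ∈ I, X = 'F' })

Items with dot before 'F', with the dot advanced:
  [F → . F T y] → [F → F . T y]
Closure of the advanced items:
  [F → F . T y] has the dot before T: add [T → . num], [T → . c]

GOTO = { [F → F . T y], [T → . c], [T → . num] }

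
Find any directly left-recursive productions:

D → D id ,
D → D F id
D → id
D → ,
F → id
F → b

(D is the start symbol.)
D → D id ,: LEFT RECURSIVE (starts with D)
D → D F id: LEFT RECURSIVE (starts with D)
D → id: starts with id
D → ,: starts with ','
F → id: starts with id
F → b: starts with b

The grammar has direct left recursion on: D.

Answer: Yes, D is left-recursive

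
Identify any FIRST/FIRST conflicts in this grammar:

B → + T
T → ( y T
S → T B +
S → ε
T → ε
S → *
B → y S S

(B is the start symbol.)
No FIRST/FIRST conflicts.

FIRST sets of the non-terminals at (or reachable through a nullable prefix from) the front of some alternative:
  FIRST(T) = { '(', ε }
  FIRST(B) = { '+', 'y' }

Productions for B:
  B → + T: FIRST = { '+' }
  B → y S S: FIRST = { 'y' }
Productions for T:
  T → ( y T: FIRST = { '(' }
  T → ε: FIRST = { ε }
Productions for S:
  S → T B +: FIRST = { '(', '+', 'y' }
  S → ε: FIRST = { ε }
  S → *: FIRST = { '*' }

All alternatives of each non-terminal have pairwise disjoint FIRST sets.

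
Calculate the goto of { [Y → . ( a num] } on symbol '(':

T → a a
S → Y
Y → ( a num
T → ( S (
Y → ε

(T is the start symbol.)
{ [Y → ( . a num] }

GOTO(I, '(') = CLOSURE({ [A → αX.β] : [A → α.Xβ] ∈ I, X = '(' })

Items with dot before '(', with the dot advanced:
  [Y → . ( a num] → [Y → ( . a num]
Closure adds nothing (no advanced item has the dot before a non-terminal).

GOTO = { [Y → ( . a num] }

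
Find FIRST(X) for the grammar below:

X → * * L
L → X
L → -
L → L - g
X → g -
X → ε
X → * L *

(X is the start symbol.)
{ '*', 'g', ε }

To compute FIRST(X), examine every production with X on the left-hand side, reading each right-hand side left to right until a non-nullable symbol is reached.

From X → * * L:
  - '*' is a terminal: add '*' and stop
From X → g -:
  - g is a terminal: add 'g' and stop
From X → ε:
  - ε-production, so ε ∈ FIRST(X)
From X → * L *:
  - '*' is a terminal: add '*' and stop

Collecting: FIRST(X) = { '*', 'g', ε }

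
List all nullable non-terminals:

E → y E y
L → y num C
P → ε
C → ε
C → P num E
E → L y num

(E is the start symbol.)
A non-terminal is nullable if it can derive ε (the empty string): either it has an ε-production, or it has a production whose right-hand side consists entirely of nullable non-terminals.

ε-productions: P → ε, C → ε
So P, C are immediately nullable.
No further non-terminal can be added: every production for the remaining non-terminals contains a terminal or a non-nullable non-terminal.
Nullable = { 'C', 'P' }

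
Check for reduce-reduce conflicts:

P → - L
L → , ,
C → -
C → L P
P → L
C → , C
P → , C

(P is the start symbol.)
Augment with P' → P and build the canonical LR(0) collection (I0 = CLOSURE({[P' → . P]}), then GOTO on every symbol after a dot until no new states appear). It has 14 states:
  I0: { [L → . , ,], [P → . , C], [P → . - L], [P → . L], [P' → . P] }  — shift
  I1: { [C → . , C], [C → . -], [C → . L P], [L → , . ,], [L → . , ,], [P → , . C] }  — shift
  I2: { [L → . , ,], [P → - . L] }  — shift
  I3: { [P → L .] }  — reduce
  I4: { [P' → P .] }  — accept
  I5: { [L → , . ,] }  — shift
  I6: { [P → - L .] }  — reduce
  I7: { [L → , , .] }  — reduce
  I8: { [C → , . C], [C → . , C], [C → . -], [C → . L P], [L → , , .], [L → , . ,], [L → . , ,] }  — shift, reduce
  I9: { [C → - .] }  — reduce
  I10: { [P → , C .] }  — reduce
  I11: { [C → L . P], [L → . , ,], [P → . , C], [P → . - L], [P → . L] }  — shift
  I12: { [C → L P .] }  — reduce
  I13: { [C → , C .] }  — reduce

No state contains more than one complete item.

Answer: No reduce-reduce conflicts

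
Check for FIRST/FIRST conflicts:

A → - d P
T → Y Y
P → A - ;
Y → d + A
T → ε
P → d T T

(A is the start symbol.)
A FIRST/FIRST conflict occurs when two productions N → α and N → β for the same non-terminal have FIRST(α) ∩ FIRST(β) ≠ ∅ (with ε ∈ FIRST of a nullable right-hand side, so two nullable alternatives also conflict).

FIRST sets of the non-terminals at (or reachable through a nullable prefix from) the front of some alternative:
  FIRST(Y) = { 'd' }
  FIRST(A) = { '-' }

Productions for T:
  T → Y Y: FIRST = { 'd' }
  T → ε: FIRST = { ε }
Productions for P:
  P → A - ;: FIRST = { '-' }
  P → d T T: FIRST = { 'd' }
A, Y have only one production, so no FIRST/FIRST conflict is possible there.

All alternatives of each non-terminal have pairwise disjoint FIRST sets.

Answer: No FIRST/FIRST conflicts.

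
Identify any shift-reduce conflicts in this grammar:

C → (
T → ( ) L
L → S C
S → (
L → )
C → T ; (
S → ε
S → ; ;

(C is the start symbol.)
A shift-reduce conflict occurs when an LR(0) state has both:
  - a complete (reduce) item [A → α .] (dot at the end), and
  - a shift item [B → β . c γ] (dot before a terminal).

Augment with C' → C and build the canonical LR(0) collection (I0 = CLOSURE({[C' → . C]}), then GOTO on every symbol after a dot until no new states appear). It has 14 states:
  I0: { [C → . (], [C → . T ; (], [C' → . C], [T → . ( ) L] }  — shift
  I1: { [C → ( .], [T → ( . ) L] }  — shift, reduce
  I2: { [C' → C .] }  — accept
  I3: { [C → T . ; (] }  — shift
  I4: { [C → T ; . (] }  — shift
  I5: { [C → T ; ( .] }  — reduce
  I6: { [L → . )], [L → . S C], [S → . (], [S → . ; ;], [S → .], [T → ( ) . L] }  — shift, reduce
  I7: { [S → ( .] }  — reduce
  I8: { [L → ) .] }  — reduce
  I9: { [S → ; . ;] }  — shift
  I10: { [T → ( ) L .] }  — reduce
  I11: { [C → . (], [C → . T ; (], [L → S . C], [T → . ( ) L] }  — shift
  I12: { [L → S C .] }  — reduce
  I13: { [S → ; ; .] }  — reduce

I1 contains reduce item [C → ( .] and shift item [T → ( . ) L] — shift-reduce conflict.
I6 contains reduce item [S → .] and shift items [L → . )], [S → . (], [S → . ; ;] — shift-reduce conflict.

Answer: Yes — I1: [C → ( .] vs [T → ( . ) L]; I6: [S → .] vs [L → . )]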